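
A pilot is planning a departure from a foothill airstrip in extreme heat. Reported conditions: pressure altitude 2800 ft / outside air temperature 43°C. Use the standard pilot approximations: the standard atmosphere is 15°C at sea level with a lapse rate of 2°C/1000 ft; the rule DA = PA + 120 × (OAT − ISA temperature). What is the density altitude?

ISA temperature at 2800 ft = 15 − 2 × (2800/1000) = 9.4°C.
ISA deviation = 43 − 9.4 = +33.6°C.
Density altitude = 2800 + 120 × (33.6) = 2800 + (+4032) = 6832 ft.

6832 ft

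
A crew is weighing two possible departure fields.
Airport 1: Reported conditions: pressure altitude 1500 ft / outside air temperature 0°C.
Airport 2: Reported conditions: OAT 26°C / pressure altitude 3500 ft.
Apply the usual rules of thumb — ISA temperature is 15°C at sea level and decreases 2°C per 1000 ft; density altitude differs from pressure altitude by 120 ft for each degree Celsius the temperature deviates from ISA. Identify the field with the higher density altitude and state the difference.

Airport 1: ISA temp = 12°C, deviation -12°C, DA = 1500 + 120 × (-12) = 60 ft.
Airport 2: ISA temp = 8°C, deviation +18°C, DA = 3500 + 120 × 18 = 5660 ft.
Airport 2 is higher by 5660 − 60 = 5600 ft.

Airport 2 by 5600 ft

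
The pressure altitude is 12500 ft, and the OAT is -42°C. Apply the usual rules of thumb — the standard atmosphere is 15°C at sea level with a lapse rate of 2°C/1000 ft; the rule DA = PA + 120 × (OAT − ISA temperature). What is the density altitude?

8660 ft

ISA temperature at 12500 ft = 15 − 2 × (12500/1000) = -10°C.
ISA deviation = -42 − (-10) = -32°C.
Density altitude = 12500 + 120 × (-32) = 12500 + (-3840) = 8660 ft.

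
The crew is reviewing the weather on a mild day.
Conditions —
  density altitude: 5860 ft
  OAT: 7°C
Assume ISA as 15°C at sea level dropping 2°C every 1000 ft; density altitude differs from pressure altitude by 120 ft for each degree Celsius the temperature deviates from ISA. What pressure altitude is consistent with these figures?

DA = PA + 120 × (OAT − (15 − 2·PA/1000)) = PA + 120·OAT − 1800 + 0.24·PA = 1.24·PA + 120·OAT − 1800.
So 1.24·PA = 5860 − 120 × 7 + 1800 = 6820.
PA = 6820 / 1.24 = 5500 ft.

5500 ft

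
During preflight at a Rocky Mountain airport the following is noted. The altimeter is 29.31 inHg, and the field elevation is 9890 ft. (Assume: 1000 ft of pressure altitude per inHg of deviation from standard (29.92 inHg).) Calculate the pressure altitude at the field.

10500 ft

Pressure correction = (29.92 − 29.31) × 1000 = +610 ft.
Pressure altitude = 9890 + (+610) = 10500 ft.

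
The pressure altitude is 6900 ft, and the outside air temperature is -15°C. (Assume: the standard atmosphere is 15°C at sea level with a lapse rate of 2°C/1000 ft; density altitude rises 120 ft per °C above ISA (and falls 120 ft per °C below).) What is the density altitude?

ISA temperature at 6900 ft = 15 − 2 × (6900/1000) = 1.2°C.
ISA deviation = -15 − 1.2 = -16.2°C.
Density altitude = 6900 + 120 × (-16.2) = 6900 + (-1944) = 4956 ft.

4956 ft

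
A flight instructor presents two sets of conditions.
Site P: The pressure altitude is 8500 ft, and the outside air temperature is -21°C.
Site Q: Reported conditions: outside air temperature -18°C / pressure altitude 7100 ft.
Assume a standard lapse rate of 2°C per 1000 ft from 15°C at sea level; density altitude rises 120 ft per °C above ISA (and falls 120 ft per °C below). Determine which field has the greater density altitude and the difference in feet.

Site P: ISA temp = -2°C, deviation -19°C, DA = 8500 + 120 × (-19) = 6220 ft.
Site Q: ISA temp = 0.8°C, deviation -18.8°C, DA = 7100 + 120 × (-18.8) = 4844 ft.
Site P is higher by 6220 − 4844 = 1376 ft.

Site P by 1376 ft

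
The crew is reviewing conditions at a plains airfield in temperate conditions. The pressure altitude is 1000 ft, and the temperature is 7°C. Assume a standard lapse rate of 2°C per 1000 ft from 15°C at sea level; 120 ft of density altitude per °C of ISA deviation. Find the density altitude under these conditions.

280 ft

ISA temperature at 1000 ft = 15 − 2 × (1000/1000) = 13°C.
ISA deviation = 7 − 13 = -6°C.
Density altitude = 1000 + 120 × (-6) = 1000 + (-720) = 280 ft.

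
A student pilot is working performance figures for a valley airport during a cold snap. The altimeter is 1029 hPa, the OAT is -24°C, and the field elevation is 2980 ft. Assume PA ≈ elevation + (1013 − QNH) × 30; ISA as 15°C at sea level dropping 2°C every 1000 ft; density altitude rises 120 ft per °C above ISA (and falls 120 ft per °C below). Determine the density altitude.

-1580 ft

Pressure altitude = 2980 + (1013 − 1029) × 30 = 2980 + (-480) = 2500 ft.
ISA temperature at 2500 ft = 15 − 2 × (2500/1000) = 10°C.
ISA deviation = -24 − 10 = -34°C.
Density altitude = 2500 + 120 × (-34) = -1580 ft.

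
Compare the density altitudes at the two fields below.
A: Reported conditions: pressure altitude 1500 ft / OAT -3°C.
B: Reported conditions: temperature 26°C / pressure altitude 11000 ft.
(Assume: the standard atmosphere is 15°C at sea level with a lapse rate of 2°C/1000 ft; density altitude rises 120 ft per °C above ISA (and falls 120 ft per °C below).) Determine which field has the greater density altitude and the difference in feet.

A: ISA temp = 12°C, deviation -15°C, DA = 1500 + 120 × (-15) = -300 ft.
B: ISA temp = -7°C, deviation +33°C, DA = 11000 + 120 × 33 = 14960 ft.
B is higher by 14960 − (-300) = 15260 ft.

B by 15260 ft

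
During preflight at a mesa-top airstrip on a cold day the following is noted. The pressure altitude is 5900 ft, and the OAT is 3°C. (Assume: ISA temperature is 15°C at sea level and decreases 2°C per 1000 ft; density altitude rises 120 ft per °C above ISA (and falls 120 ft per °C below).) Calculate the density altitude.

5876 ft

ISA temperature at 5900 ft = 15 − 2 × (5900/1000) = 3.2°C.
ISA deviation = 3 − 3.2 = -0.2°C.
Density altitude = 5900 + 120 × (-0.2) = 5900 + (-24) = 5876 ft.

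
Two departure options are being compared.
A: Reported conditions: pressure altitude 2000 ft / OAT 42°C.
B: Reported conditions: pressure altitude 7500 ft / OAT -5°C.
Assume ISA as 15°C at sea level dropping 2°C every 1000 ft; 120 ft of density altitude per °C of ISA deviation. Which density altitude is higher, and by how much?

B by 1180 ft

A: ISA temp = 11°C, deviation +31°C, DA = 2000 + 120 × 31 = 5720 ft.
B: ISA temp = 0°C, deviation -5°C, DA = 7500 + 120 × (-5) = 6900 ft.
B is higher by 6900 − 5720 = 1180 ft.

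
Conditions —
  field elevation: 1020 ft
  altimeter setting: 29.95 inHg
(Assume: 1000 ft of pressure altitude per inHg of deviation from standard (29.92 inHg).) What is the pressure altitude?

Pressure correction = (29.92 − 29.95) × 1000 = -30 ft.
Pressure altitude = 1020 + (-30) = 990 ft.

990 ft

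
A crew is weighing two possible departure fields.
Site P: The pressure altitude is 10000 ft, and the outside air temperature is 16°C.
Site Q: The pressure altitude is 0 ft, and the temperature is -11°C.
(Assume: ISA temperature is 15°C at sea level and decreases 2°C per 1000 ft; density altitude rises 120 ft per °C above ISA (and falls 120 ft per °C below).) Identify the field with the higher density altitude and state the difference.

Site P: ISA temp = -5°C, deviation +21°C, DA = 10000 + 120 × 21 = 12520 ft.
Site Q: ISA temp = 15°C, deviation -26°C, DA = 0 + 120 × (-26) = -3120 ft.
Site P is higher by 12520 − (-3120) = 15640 ft.

Site P by 15640 ft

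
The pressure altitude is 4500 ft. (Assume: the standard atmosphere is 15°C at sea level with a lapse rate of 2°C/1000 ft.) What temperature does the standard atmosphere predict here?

6°C

ISA temperature = 15 − 2 × (4500/1000) = 15 − 9 = 6°C.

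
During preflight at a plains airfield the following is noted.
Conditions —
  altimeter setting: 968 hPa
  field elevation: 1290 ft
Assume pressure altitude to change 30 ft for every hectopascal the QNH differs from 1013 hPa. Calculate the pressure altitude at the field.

Pressure correction = (1013 − 968) × 30 = +1350 ft.
Pressure altitude = 1290 + (+1350) = 2640 ft.

2640 ft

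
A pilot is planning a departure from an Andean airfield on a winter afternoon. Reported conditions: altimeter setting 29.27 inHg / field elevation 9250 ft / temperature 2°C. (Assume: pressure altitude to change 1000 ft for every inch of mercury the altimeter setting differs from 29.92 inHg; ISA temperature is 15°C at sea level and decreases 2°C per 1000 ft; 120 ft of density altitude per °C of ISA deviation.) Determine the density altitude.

Pressure altitude = 9250 + (29.92 − 29.27) × 1000 = 9250 + (+650) = 9900 ft.
ISA temperature at 9900 ft = 15 − 2 × (9900/1000) = -4.8°C.
ISA deviation = 2 − (-4.8) = +6.8°C.
Density altitude = 9900 + 120 × (6.8) = 10716 ft.

10716 ft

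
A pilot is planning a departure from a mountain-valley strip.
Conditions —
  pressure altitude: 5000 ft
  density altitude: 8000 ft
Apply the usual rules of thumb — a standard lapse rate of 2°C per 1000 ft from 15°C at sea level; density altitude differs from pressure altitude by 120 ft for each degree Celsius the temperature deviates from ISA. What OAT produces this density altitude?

30°C

Density altitude − pressure altitude = 8000 − 5000 = +3000 ft.
At 120 ft/°C that is an ISA deviation of 3000/120 = +25°C.
ISA temperature at 5000 ft = 15 − 2 × (5000/1000) = 5°C.
OAT = ISA + deviation = 5 + (+25) = 30°C.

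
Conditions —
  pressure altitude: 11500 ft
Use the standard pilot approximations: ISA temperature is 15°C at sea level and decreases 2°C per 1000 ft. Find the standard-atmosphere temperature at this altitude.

ISA temperature = 15 − 2 × (11500/1000) = 15 − 23 = -8°C.

-8°C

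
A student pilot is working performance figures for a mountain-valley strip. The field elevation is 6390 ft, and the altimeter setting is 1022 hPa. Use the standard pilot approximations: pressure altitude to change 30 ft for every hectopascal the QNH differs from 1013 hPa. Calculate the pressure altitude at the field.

Pressure correction = (1013 − 1022) × 30 = -270 ft.
Pressure altitude = 6390 + (-270) = 6120 ft.

6120 ft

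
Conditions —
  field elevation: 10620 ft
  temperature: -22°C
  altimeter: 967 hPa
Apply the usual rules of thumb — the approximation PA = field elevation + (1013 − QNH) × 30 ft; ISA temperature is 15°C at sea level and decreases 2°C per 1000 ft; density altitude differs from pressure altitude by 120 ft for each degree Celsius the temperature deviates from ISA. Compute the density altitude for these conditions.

10440 ft

Pressure altitude = 10620 + (1013 − 967) × 30 = 10620 + (+1380) = 12000 ft.
ISA temperature at 12000 ft = 15 − 2 × (12000/1000) = -9°C.
ISA deviation = -22 − (-9) = -13°C.
Density altitude = 12000 + 120 × (-13) = 10440 ft.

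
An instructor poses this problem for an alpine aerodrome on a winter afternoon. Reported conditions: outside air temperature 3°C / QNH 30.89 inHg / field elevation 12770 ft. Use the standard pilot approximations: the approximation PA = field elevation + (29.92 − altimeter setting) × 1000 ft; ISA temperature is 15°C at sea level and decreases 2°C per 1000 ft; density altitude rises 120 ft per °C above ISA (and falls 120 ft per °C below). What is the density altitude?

13192 ft

Pressure altitude = 12770 + (29.92 − 30.89) × 1000 = 12770 + (-970) = 11800 ft.
ISA temperature at 11800 ft = 15 − 2 × (11800/1000) = -8.6°C.
ISA deviation = 3 − (-8.6) = +11.6°C.
Density altitude = 11800 + 120 × (11.6) = 13192 ft.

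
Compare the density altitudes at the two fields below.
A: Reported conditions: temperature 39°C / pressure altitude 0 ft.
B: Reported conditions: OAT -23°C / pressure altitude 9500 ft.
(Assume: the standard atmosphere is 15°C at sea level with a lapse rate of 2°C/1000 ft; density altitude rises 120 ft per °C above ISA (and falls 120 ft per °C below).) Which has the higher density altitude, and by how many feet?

A: ISA temp = 15°C, deviation +24°C, DA = 0 + 120 × 24 = 2880 ft.
B: ISA temp = -4°C, deviation -19°C, DA = 9500 + 120 × (-19) = 7220 ft.
B is higher by 7220 − 2880 = 4340 ft.

B by 4340 ft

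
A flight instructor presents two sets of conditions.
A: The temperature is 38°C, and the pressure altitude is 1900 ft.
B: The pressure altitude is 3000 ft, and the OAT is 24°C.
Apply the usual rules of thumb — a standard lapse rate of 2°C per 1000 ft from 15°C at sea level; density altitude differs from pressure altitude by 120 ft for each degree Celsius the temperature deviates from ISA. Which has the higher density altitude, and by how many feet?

A: ISA temp = 11.2°C, deviation +26.8°C, DA = 1900 + 120 × 26.8 = 5116 ft.
B: ISA temp = 9°C, deviation +15°C, DA = 3000 + 120 × 15 = 4800 ft.
A is higher by 5116 − 4800 = 316 ft.

A by 316 ft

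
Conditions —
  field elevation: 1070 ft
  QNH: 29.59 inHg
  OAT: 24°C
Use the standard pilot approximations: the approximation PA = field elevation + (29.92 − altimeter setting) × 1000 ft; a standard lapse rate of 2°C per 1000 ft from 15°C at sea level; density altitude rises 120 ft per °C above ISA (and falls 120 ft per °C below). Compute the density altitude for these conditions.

Pressure altitude = 1070 + (29.92 − 29.59) × 1000 = 1070 + (+330) = 1400 ft.
ISA temperature at 1400 ft = 15 − 2 × (1400/1000) = 12.2°C.
ISA deviation = 24 − 12.2 = +11.8°C.
Density altitude = 1400 + 120 × (11.8) = 2816 ft.

2816 ft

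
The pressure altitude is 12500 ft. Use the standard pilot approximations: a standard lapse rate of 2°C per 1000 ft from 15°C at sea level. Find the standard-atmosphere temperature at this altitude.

-10°C

ISA temperature = 15 − 2 × (12500/1000) = 15 − 25 = -10°C.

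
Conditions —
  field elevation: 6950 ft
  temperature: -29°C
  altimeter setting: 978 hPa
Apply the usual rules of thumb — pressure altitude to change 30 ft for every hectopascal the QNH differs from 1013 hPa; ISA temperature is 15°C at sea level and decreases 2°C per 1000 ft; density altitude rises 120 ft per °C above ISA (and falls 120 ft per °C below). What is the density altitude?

4640 ft

Pressure altitude = 6950 + (1013 − 978) × 30 = 6950 + (+1050) = 8000 ft.
ISA temperature at 8000 ft = 15 − 2 × (8000/1000) = -1°C.
ISA deviation = -29 − (-1) = -28°C.
Density altitude = 8000 + 120 × (-28) = 4640 ft.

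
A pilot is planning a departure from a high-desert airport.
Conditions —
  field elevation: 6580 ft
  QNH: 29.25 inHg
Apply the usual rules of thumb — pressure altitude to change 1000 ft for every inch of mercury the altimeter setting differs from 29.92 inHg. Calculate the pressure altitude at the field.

7250 ft

Pressure correction = (29.92 − 29.25) × 1000 = +670 ft.
Pressure altitude = 6580 + (+670) = 7250 ft.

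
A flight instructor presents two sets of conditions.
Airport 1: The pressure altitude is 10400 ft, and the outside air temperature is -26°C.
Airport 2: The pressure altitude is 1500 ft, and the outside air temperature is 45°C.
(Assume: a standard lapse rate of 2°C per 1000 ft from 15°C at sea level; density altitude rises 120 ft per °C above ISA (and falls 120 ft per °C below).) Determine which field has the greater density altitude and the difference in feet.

Airport 1 by 2516 ft

Airport 1: ISA temp = -5.8°C, deviation -20.2°C, DA = 10400 + 120 × (-20.2) = 7976 ft.
Airport 2: ISA temp = 12°C, deviation +33°C, DA = 1500 + 120 × 33 = 5460 ft.
Airport 1 is higher by 7976 − 5460 = 2516 ft.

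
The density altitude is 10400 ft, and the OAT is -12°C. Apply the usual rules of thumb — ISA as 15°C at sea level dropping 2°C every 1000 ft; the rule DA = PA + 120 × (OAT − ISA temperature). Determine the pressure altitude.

11000 ft

DA = PA + 120 × (OAT − (15 − 2·PA/1000)) = PA + 120·OAT − 1800 + 0.24·PA = 1.24·PA + 120·OAT − 1800.
So 1.24·PA = 10400 − 120 × (-12) + 1800 = 13640.
PA = 13640 / 1.24 = 11000 ft.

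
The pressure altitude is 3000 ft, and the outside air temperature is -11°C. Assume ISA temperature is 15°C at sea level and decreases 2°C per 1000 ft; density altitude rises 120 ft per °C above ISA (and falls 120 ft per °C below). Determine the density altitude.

ISA temperature at 3000 ft = 15 − 2 × (3000/1000) = 9°C.
ISA deviation = -11 − 9 = -20°C.
Density altitude = 3000 + 120 × (-20) = 3000 + (-2400) = 600 ft.

600 ft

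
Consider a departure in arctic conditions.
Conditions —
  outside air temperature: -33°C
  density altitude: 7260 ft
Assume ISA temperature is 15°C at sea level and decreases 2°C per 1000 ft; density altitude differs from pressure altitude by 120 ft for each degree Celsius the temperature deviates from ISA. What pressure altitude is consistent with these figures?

10500 ft

DA = PA + 120 × (OAT − (15 − 2·PA/1000)) = PA + 120·OAT − 1800 + 0.24·PA = 1.24·PA + 120·OAT − 1800.
So 1.24·PA = 7260 − 120 × (-33) + 1800 = 13020.
PA = 13020 / 1.24 = 10500 ft.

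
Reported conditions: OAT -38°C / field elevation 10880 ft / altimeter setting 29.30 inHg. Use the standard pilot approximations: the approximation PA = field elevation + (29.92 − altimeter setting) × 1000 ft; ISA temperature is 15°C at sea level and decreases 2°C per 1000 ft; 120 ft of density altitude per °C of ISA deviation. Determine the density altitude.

Pressure altitude = 10880 + (29.92 − 29.30) × 1000 = 10880 + (+620) = 11500 ft.
ISA temperature at 11500 ft = 15 − 2 × (11500/1000) = -8°C.
ISA deviation = -38 − (-8) = -30°C.
Density altitude = 11500 + 120 × (-30) = 7900 ft.

7900 ft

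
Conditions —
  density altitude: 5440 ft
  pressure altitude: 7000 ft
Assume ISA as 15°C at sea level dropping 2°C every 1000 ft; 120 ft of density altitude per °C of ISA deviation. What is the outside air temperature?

Density altitude − pressure altitude = 5440 − 7000 = -1560 ft.
At 120 ft/°C that is an ISA deviation of -1560/120 = -13°C.
ISA temperature at 7000 ft = 15 − 2 × (7000/1000) = 1°C.
OAT = ISA + deviation = 1 + (-13) = -12°C.

-12°C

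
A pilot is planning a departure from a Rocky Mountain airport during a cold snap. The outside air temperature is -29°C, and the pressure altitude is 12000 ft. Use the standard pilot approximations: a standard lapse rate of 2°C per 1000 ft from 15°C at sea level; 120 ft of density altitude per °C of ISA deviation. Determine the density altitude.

ISA temperature at 12000 ft = 15 − 2 × (12000/1000) = -9°C.
ISA deviation = -29 − (-9) = -20°C.
Density altitude = 12000 + 120 × (-20) = 12000 + (-2400) = 9600 ft.

9600 ft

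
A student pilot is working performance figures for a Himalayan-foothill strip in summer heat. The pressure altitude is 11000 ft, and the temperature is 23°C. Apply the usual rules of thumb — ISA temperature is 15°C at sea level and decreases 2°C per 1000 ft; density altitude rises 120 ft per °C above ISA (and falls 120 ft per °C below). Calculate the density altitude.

14600 ft

ISA temperature at 11000 ft = 15 − 2 × (11000/1000) = -7°C.
ISA deviation = 23 − (-7) = +30°C.
Density altitude = 11000 + 120 × (30) = 11000 + (+3600) = 14600 ft.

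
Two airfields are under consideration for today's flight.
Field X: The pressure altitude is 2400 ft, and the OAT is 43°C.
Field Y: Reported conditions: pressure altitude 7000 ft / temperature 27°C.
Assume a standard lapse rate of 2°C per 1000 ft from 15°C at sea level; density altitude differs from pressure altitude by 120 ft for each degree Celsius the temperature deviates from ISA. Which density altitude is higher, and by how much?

Field Y by 3784 ft

Field X: ISA temp = 10.2°C, deviation +32.8°C, DA = 2400 + 120 × 32.8 = 6336 ft.
Field Y: ISA temp = 1°C, deviation +26°C, DA = 7000 + 120 × 26 = 10120 ft.
Field Y is higher by 10120 − 6336 = 3784 ft.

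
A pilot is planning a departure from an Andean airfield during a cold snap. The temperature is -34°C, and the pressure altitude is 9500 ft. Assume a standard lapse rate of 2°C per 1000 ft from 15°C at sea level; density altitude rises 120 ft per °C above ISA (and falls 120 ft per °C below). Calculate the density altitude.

5900 ft

ISA temperature at 9500 ft = 15 − 2 × (9500/1000) = -4°C.
ISA deviation = -34 − (-4) = -30°C.
Density altitude = 9500 + 120 × (-30) = 9500 + (-3600) = 5900 ft.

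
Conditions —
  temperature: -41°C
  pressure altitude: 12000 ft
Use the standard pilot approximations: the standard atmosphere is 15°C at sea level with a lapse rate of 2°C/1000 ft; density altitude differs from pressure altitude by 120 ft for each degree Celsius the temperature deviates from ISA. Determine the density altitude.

ISA temperature at 12000 ft = 15 − 2 × (12000/1000) = -9°C.
ISA deviation = -41 − (-9) = -32°C.
Density altitude = 12000 + 120 × (-32) = 12000 + (-3840) = 8160 ft.

8160 ft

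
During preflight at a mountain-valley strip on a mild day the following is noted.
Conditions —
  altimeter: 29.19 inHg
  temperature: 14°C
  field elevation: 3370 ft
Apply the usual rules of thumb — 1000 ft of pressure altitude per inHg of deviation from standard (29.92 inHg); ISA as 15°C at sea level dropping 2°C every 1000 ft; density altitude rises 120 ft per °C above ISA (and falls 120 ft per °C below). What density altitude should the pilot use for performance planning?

Pressure altitude = 3370 + (29.92 − 29.19) × 1000 = 3370 + (+730) = 4100 ft.
ISA temperature at 4100 ft = 15 − 2 × (4100/1000) = 6.8°C.
ISA deviation = 14 − 6.8 = +7.2°C.
Density altitude = 4100 + 120 × (7.2) = 4964 ft.

4964 ft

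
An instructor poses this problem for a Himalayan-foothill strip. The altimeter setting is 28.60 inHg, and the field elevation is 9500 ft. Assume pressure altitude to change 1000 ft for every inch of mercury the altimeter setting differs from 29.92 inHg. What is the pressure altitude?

Pressure correction = (29.92 − 28.60) × 1000 = +1320 ft.
Pressure altitude = 9500 + (+1320) = 10820 ft.

10820 ft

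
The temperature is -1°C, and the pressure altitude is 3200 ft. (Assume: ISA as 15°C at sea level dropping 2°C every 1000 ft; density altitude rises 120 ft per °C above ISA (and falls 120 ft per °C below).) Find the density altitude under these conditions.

ISA temperature at 3200 ft = 15 − 2 × (3200/1000) = 8.6°C.
ISA deviation = -1 − 8.6 = -9.6°C.
Density altitude = 3200 + 120 × (-9.6) = 3200 + (-1152) = 2048 ft.

2048 ft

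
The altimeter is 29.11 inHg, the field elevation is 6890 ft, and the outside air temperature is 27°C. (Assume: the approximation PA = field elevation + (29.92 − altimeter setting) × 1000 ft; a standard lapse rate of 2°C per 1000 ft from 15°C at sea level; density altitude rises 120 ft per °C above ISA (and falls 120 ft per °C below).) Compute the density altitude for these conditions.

10988 ft

Pressure altitude = 6890 + (29.92 − 29.11) × 1000 = 6890 + (+810) = 7700 ft.
ISA temperature at 7700 ft = 15 − 2 × (7700/1000) = -0.4°C.
ISA deviation = 27 − (-0.4) = +27.4°C.
Density altitude = 7700 + 120 × (27.4) = 10988 ft.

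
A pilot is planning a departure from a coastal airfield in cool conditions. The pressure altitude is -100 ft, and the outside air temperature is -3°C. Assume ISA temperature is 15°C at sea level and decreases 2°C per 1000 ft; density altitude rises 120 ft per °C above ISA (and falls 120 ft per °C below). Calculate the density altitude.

-2284 ft

ISA temperature at -100 ft = 15 − 2 × (-100/1000) = 15.2°C.
ISA deviation = -3 − 15.2 = -18.2°C.
Density altitude = -100 + 120 × (-18.2) = -100 + (-2184) = -2284 ft.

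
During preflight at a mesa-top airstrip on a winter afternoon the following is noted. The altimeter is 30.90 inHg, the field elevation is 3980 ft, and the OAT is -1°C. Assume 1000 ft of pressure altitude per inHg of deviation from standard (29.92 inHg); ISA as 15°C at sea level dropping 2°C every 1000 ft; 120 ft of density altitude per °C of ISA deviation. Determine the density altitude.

1800 ft

Pressure altitude = 3980 + (29.92 − 30.90) × 1000 = 3980 + (-980) = 3000 ft.
ISA temperature at 3000 ft = 15 − 2 × (3000/1000) = 9°C.
ISA deviation = -1 − 9 = -10°C.
Density altitude = 3000 + 120 × (-10) = 1800 ft.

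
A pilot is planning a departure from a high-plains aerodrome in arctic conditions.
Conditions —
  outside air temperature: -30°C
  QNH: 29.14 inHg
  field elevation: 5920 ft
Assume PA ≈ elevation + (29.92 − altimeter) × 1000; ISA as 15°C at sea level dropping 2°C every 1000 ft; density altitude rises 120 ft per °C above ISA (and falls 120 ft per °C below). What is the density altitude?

Pressure altitude = 5920 + (29.92 − 29.14) × 1000 = 5920 + (+780) = 6700 ft.
ISA temperature at 6700 ft = 15 − 2 × (6700/1000) = 1.6°C.
ISA deviation = -30 − 1.6 = -31.6°C.
Density altitude = 6700 + 120 × (-31.6) = 2908 ft.

2908 ft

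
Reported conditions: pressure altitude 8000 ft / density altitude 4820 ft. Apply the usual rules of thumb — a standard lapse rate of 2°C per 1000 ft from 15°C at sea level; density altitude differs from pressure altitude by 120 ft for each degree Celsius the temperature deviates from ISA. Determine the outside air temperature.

Density altitude − pressure altitude = 4820 − 8000 = -3180 ft.
At 120 ft/°C that is an ISA deviation of -3180/120 = -26.5°C.
ISA temperature at 8000 ft = 15 − 2 × (8000/1000) = -1°C.
OAT = ISA + deviation = -1 + (-26.5) = -27.5°C.

-27.5°C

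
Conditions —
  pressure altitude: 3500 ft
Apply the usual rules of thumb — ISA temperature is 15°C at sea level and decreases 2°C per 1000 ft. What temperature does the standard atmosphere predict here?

ISA temperature = 15 − 2 × (3500/1000) = 15 − 7 = 8°C.

8°C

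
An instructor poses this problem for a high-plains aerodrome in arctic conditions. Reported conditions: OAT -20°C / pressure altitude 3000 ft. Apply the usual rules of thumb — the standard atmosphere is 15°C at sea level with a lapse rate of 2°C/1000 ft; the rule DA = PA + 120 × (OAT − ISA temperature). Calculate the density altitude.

-480 ft

ISA temperature at 3000 ft = 15 − 2 × (3000/1000) = 9°C.
ISA deviation = -20 − 9 = -29°C.
Density altitude = 3000 + 120 × (-29) = 3000 + (-3480) = -480 ft.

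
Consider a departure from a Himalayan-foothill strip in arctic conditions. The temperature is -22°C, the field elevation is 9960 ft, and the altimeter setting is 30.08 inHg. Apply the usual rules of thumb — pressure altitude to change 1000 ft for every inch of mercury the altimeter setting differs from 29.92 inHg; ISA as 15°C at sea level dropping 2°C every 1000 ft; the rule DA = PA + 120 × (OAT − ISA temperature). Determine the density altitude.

Pressure altitude = 9960 + (29.92 − 30.08) × 1000 = 9960 + (-160) = 9800 ft.
ISA temperature at 9800 ft = 15 − 2 × (9800/1000) = -4.6°C.
ISA deviation = -22 − (-4.6) = -17.4°C.
Density altitude = 9800 + 120 × (-17.4) = 7712 ft.

7712 ft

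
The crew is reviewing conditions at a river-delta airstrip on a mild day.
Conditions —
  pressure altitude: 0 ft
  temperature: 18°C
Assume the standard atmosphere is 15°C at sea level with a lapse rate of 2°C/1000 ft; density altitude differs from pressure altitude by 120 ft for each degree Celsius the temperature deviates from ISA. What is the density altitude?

360 ft

ISA temperature at 0 ft = 15 − 2 × (0/1000) = 15°C.
ISA deviation = 18 − 15 = +3°C.
Density altitude = 0 + 120 × (3) = 0 + (+360) = 360 ft.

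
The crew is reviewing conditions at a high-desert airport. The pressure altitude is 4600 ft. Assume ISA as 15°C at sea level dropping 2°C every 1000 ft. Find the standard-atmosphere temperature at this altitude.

5.8°C

ISA temperature = 15 − 2 × (4600/1000) = 15 − 9.2 = 5.8°C.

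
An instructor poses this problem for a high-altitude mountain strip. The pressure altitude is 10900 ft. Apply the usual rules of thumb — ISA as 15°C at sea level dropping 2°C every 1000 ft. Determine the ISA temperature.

-6.8°C

ISA temperature = 15 − 2 × (10900/1000) = 15 − 21.8 = -6.8°C.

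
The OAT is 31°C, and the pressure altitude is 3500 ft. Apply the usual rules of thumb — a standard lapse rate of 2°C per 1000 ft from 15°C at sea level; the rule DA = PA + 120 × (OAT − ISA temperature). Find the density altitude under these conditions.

ISA temperature at 3500 ft = 15 − 2 × (3500/1000) = 8°C.
ISA deviation = 31 − 8 = +23°C.
Density altitude = 3500 + 120 × (23) = 3500 + (+2760) = 6260 ft.

6260 ft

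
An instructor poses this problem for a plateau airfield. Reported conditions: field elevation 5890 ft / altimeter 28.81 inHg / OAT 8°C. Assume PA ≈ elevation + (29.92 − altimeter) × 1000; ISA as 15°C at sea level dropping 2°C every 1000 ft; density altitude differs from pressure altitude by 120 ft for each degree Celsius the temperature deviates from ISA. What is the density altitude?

7840 ft

Pressure altitude = 5890 + (29.92 − 28.81) × 1000 = 5890 + (+1110) = 7000 ft.
ISA temperature at 7000 ft = 15 − 2 × (7000/1000) = 1°C.
ISA deviation = 8 − 1 = +7°C.
Density altitude = 7000 + 120 × (7) = 7840 ft.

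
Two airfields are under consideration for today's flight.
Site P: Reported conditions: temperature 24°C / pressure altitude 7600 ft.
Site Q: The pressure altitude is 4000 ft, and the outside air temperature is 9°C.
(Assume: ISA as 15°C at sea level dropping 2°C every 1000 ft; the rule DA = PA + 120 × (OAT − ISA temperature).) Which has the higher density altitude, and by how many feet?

Site P: ISA temp = -0.2°C, deviation +24.2°C, DA = 7600 + 120 × 24.2 = 10504 ft.
Site Q: ISA temp = 7°C, deviation +2°C, DA = 4000 + 120 × 2 = 4240 ft.
Site P is higher by 10504 − 4240 = 6264 ft.

Site P by 6264 ft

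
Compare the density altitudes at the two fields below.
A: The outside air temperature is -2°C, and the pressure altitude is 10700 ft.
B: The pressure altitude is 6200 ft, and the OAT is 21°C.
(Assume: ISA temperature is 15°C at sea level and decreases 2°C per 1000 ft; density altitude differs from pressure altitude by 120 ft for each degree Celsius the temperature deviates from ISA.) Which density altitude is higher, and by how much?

A by 2820 ft

A: ISA temp = -6.4°C, deviation +4.4°C, DA = 10700 + 120 × 4.4 = 11228 ft.
B: ISA temp = 2.6°C, deviation +18.4°C, DA = 6200 + 120 × 18.4 = 8408 ft.
A is higher by 11228 − 8408 = 2820 ft.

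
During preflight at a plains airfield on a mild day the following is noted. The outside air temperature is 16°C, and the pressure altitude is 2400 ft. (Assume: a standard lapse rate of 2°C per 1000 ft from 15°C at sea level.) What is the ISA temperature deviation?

ISA+5.8°C

ISA temperature at 2400 ft = 15 − 2 × (2400/1000) = 10.2°C.
Deviation = OAT − ISA = 16 − 10.2 = +5.8°C.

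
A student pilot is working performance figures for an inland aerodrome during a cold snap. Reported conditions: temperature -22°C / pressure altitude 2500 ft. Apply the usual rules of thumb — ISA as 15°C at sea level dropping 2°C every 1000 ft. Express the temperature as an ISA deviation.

ISA temperature at 2500 ft = 15 − 2 × (2500/1000) = 10°C.
Deviation = OAT − ISA = -22 − 10 = -32°C.

ISA-32°C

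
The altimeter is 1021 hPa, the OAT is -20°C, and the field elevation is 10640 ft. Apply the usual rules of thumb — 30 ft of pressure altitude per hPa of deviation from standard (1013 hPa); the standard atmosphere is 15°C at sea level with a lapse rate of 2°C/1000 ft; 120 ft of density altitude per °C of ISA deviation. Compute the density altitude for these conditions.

Pressure altitude = 10640 + (1013 − 1021) × 30 = 10640 + (-240) = 10400 ft.
ISA temperature at 10400 ft = 15 − 2 × (10400/1000) = -5.8°C.
ISA deviation = -20 − (-5.8) = -14.2°C.
Density altitude = 10400 + 120 × (-14.2) = 8696 ft.

8696 ft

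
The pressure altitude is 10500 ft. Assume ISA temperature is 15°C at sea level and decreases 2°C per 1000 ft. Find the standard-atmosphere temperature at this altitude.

-6°C

ISA temperature = 15 − 2 × (10500/1000) = 15 − 21 = -6°C.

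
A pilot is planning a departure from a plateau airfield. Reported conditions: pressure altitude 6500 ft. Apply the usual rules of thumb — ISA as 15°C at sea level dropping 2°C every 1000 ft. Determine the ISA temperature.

2°C

ISA temperature = 15 − 2 × (6500/1000) = 15 − 13 = 2°C.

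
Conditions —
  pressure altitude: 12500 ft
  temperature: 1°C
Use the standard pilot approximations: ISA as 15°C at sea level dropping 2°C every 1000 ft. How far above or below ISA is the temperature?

ISA+11°C

ISA temperature at 12500 ft = 15 − 2 × (12500/1000) = -10°C.
Deviation = OAT − ISA = 1 − (-10) = +11°C.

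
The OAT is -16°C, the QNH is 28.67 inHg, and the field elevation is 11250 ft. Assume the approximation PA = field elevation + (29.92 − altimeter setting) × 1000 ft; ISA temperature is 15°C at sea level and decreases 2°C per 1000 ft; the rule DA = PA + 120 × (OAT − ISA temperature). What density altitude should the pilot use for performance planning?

Pressure altitude = 11250 + (29.92 − 28.67) × 1000 = 11250 + (+1250) = 12500 ft.
ISA temperature at 12500 ft = 15 − 2 × (12500/1000) = -10°C.
ISA deviation = -16 − (-10) = -6°C.
Density altitude = 12500 + 120 × (-6) = 11780 ft.

11780 ft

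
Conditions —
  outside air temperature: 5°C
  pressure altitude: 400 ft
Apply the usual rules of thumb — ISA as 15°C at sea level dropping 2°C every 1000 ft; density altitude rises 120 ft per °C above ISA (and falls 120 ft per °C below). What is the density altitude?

ISA temperature at 400 ft = 15 − 2 × (400/1000) = 14.2°C.
ISA deviation = 5 − 14.2 = -9.2°C.
Density altitude = 400 + 120 × (-9.2) = 400 + (-1104) = -704 ft.

-704 ft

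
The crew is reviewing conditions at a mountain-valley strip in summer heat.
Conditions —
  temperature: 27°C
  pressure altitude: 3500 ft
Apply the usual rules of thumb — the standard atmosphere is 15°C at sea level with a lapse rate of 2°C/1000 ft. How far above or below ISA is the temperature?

ISA+19°C

ISA temperature at 3500 ft = 15 − 2 × (3500/1000) = 8°C.
Deviation = OAT − ISA = 27 − 8 = +19°C.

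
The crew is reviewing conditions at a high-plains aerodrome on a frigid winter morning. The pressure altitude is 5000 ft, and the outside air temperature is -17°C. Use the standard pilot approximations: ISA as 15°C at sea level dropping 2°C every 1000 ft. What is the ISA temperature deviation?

ISA-22°C

ISA temperature at 5000 ft = 15 − 2 × (5000/1000) = 5°C.
Deviation = OAT − ISA = -17 − 5 = -22°C.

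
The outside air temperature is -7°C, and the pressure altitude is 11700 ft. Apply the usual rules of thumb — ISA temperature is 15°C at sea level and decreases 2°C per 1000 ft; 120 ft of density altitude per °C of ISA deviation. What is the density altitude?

11868 ft

ISA temperature at 11700 ft = 15 − 2 × (11700/1000) = -8.4°C.
ISA deviation = -7 − (-8.4) = +1.4°C.
Density altitude = 11700 + 120 × (1.4) = 11700 + (+168) = 11868 ft.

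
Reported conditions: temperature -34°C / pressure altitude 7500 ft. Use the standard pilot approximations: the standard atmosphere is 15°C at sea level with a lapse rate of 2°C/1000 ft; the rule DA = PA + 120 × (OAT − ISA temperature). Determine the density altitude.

3420 ft

ISA temperature at 7500 ft = 15 − 2 × (7500/1000) = 0°C.
ISA deviation = -34 − 0 = -34°C.
Density altitude = 7500 + 120 × (-34) = 7500 + (-4080) = 3420 ft.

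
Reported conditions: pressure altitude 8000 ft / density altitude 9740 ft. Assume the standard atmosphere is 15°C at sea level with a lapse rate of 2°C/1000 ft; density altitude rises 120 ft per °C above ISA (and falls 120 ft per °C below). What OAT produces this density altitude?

13.5°C

Density altitude − pressure altitude = 9740 − 8000 = +1740 ft.
At 120 ft/°C that is an ISA deviation of 1740/120 = +14.5°C.
ISA temperature at 8000 ft = 15 − 2 × (8000/1000) = -1°C.
OAT = ISA + deviation = -1 + (+14.5) = 13.5°C.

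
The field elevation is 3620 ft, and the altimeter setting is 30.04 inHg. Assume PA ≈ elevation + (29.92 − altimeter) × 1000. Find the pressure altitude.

3500 ft

Pressure correction = (29.92 − 30.04) × 1000 = -120 ft.
Pressure altitude = 3620 + (-120) = 3500 ft.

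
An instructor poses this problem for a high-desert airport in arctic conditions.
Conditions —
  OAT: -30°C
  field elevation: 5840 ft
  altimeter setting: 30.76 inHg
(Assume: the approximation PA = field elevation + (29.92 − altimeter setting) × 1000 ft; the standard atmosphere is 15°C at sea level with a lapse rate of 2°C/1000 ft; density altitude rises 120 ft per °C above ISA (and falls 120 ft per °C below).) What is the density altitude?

800 ft

Pressure altitude = 5840 + (29.92 − 30.76) × 1000 = 5840 + (-840) = 5000 ft.
ISA temperature at 5000 ft = 15 − 2 × (5000/1000) = 5°C.
ISA deviation = -30 − 5 = -35°C.
Density altitude = 5000 + 120 × (-35) = 800 ft.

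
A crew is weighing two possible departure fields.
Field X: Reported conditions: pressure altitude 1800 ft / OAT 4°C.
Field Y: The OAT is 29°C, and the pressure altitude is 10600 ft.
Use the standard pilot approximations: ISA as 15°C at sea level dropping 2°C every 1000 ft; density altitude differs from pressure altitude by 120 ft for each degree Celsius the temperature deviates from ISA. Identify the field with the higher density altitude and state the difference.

Field X: ISA temp = 11.4°C, deviation -7.4°C, DA = 1800 + 120 × (-7.4) = 912 ft.
Field Y: ISA temp = -6.2°C, deviation +35.2°C, DA = 10600 + 120 × 35.2 = 14824 ft.
Field Y is higher by 14824 − 912 = 13912 ft.

Field Y by 13912 ft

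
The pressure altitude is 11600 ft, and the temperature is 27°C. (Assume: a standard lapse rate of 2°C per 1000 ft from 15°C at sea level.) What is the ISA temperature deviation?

ISA temperature at 11600 ft = 15 − 2 × (11600/1000) = -8.2°C.
Deviation = OAT − ISA = 27 − (-8.2) = +35.2°C.

ISA+35.2°C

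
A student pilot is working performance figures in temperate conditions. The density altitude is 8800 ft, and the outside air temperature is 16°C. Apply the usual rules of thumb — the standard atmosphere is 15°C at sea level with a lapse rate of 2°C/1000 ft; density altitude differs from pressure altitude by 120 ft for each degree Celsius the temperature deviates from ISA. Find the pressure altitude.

DA = PA + 120 × (OAT − (15 − 2·PA/1000)) = PA + 120·OAT − 1800 + 0.24·PA = 1.24·PA + 120·OAT − 1800.
So 1.24·PA = 8800 − 120 × 16 + 1800 = 8680.
PA = 8680 / 1.24 = 7000 ft.

7000 ft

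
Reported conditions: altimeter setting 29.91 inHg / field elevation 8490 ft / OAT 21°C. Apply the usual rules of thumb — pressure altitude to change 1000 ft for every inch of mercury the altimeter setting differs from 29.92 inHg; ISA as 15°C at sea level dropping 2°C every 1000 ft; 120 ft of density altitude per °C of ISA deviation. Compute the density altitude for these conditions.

11260 ft

Pressure altitude = 8490 + (29.92 − 29.91) × 1000 = 8490 + (+10) = 8500 ft.
ISA temperature at 8500 ft = 15 − 2 × (8500/1000) = -2°C.
ISA deviation = 21 − (-2) = +23°C.
Density altitude = 8500 + 120 × (23) = 11260 ft.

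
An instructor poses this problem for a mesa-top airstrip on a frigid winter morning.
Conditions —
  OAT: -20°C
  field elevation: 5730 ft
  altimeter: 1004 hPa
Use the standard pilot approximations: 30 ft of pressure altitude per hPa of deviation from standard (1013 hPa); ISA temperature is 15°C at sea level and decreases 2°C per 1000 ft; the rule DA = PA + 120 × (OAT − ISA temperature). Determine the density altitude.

Pressure altitude = 5730 + (1013 − 1004) × 30 = 5730 + (+270) = 6000 ft.
ISA temperature at 6000 ft = 15 − 2 × (6000/1000) = 3°C.
ISA deviation = -20 − 3 = -23°C.
Density altitude = 6000 + 120 × (-23) = 3240 ft.

3240 ft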